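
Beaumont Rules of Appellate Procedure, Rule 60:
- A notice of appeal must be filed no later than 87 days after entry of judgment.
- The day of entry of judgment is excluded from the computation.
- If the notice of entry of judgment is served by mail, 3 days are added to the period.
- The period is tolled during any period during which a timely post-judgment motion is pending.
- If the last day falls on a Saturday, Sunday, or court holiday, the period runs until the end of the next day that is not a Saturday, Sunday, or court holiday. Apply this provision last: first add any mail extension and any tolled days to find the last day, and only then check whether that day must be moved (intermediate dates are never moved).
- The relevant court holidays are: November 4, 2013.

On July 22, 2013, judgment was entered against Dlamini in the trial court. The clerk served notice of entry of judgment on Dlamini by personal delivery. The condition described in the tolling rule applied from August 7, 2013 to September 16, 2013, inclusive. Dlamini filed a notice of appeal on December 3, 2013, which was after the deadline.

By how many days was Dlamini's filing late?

6 days

87 days after July 22, 2013 is October 17, 2013.
Service was not by mail, so no mail extension applies.
From August 7, 2013 through September 16, 2013 inclusive is 41 days; tolling adds 41 days: October 17, 2013 + 41 days = November 27, 2013.
November 27, 2013 is a Wednesday and not a court holiday, so no extension applies.
The deadline is November 27, 2013; from November 27, 2013 to December 3, 2013 is 6 days.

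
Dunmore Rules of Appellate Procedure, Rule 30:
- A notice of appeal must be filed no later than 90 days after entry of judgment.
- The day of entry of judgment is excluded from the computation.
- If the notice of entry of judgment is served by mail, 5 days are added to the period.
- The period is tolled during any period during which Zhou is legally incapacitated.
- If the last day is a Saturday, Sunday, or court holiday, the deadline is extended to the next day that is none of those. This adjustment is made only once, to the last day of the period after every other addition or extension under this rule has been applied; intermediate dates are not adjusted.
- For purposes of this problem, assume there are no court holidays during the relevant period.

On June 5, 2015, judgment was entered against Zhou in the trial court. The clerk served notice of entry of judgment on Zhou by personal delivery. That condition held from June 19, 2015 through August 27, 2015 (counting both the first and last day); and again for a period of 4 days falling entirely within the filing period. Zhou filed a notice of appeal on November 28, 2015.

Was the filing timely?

90 days after June 5, 2015 is September 3, 2015.
Service was not by mail, so no mail extension applies.
From June 19, 2015 through August 27, 2015 inclusive is 70 days; tolling adds 70 days: September 3, 2015 + 70 days = November 12, 2015.
Tolling adds 4 days: November 12, 2015 + 4 days = November 16, 2015.
November 16, 2015 is a Monday and not a court holiday, so no extension applies.
The deadline is November 16, 2015; the filing on November 28, 2015 is after that date.

No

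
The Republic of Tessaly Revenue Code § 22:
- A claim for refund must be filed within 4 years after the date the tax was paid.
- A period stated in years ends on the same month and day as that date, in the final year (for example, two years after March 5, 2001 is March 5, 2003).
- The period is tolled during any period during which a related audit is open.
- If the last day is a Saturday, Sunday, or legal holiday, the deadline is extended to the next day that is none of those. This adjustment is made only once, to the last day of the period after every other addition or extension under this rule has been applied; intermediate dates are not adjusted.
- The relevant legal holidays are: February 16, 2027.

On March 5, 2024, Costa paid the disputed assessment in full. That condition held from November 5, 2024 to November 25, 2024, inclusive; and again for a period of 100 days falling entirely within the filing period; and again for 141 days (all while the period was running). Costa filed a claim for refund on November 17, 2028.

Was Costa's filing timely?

Yes

4 years after March 5, 2024 is March 5, 2028.
From November 5, 2024 through November 25, 2024 inclusive is 21 days; tolling adds 21 days: March 5, 2028 + 21 days = March 26, 2028.
Tolling adds 100 days: March 26, 2028 + 100 days = July 4, 2028.
Tolling adds 141 days: July 4, 2028 + 141 days = November 22, 2028.
November 22, 2028 is a Wednesday and not a legal holiday, so no extension applies.
The deadline is November 22, 2028; the filing on November 17, 2028 is on or before that date.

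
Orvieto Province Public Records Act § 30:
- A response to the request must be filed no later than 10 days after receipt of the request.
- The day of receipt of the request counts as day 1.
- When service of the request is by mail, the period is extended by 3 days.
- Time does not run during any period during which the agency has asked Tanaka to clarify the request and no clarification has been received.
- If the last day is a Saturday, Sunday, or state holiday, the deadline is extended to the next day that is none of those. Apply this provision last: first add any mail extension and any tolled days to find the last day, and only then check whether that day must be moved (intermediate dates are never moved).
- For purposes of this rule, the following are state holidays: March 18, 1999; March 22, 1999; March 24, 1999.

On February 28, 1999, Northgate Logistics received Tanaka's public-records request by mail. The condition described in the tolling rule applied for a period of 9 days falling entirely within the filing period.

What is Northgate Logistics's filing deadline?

March 23, 1999

Counting February 28, 1999 as day 1, day 10 is March 9, 1999.
Service was by mail, adding 3 days: March 9, 1999 + 3 days = March 12, 1999.
Tolling adds 9 days: March 12, 1999 + 9 days = March 21, 1999.
March 21, 1999 is Sunday; March 22, 1999 is a listed holiday. The next qualifying day is March 23, 1999.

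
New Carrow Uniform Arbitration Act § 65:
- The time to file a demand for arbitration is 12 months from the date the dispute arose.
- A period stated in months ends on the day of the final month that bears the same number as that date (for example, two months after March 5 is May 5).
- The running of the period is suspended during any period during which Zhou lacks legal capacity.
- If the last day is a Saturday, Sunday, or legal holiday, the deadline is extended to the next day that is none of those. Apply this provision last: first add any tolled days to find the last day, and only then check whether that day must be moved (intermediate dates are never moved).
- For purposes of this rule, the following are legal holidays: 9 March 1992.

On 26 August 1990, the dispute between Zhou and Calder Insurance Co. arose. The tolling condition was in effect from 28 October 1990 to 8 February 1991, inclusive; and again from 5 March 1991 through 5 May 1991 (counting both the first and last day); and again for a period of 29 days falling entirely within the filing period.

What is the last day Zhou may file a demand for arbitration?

March 10, 1992

12 months after 26 August 1990 is August 26, 1991.
From October 28, 1990 through February 8, 1991 inclusive is 104 days; tolling adds 104 days: August 26, 1991 + 104 days = December 8, 1991.
From March 5, 1991 through May 5, 1991 inclusive is 62 days; tolling adds 62 days: December 8, 1991 + 62 days = February 8, 1992.
Tolling adds 29 days: February 8, 1992 + 29 days = March 8, 1992.
March 8, 1992 is Sunday; March 9, 1992 is a listed holiday. The next qualifying day is March 10, 1992.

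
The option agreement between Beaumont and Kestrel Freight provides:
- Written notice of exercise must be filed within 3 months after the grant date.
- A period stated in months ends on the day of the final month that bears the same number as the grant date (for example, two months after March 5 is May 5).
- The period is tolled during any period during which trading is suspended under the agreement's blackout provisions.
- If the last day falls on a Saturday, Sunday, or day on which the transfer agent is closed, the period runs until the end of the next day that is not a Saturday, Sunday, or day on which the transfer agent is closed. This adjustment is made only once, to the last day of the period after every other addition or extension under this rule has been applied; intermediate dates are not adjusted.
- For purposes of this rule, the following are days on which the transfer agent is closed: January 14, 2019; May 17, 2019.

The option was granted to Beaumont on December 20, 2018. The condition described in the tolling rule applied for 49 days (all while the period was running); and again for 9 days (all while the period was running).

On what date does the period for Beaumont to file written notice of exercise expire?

May 20, 2019

3 months after December 20, 2018 is March 20, 2019.
Tolling adds 49 days: March 20, 2019 + 49 days = May 8, 2019.
Tolling adds 9 days: May 8, 2019 + 9 days = May 17, 2019.
May 17, 2019 is a listed holiday; May 18, 2019 is Saturday; May 19, 2019 is Sunday. The next qualifying day is May 20, 2019.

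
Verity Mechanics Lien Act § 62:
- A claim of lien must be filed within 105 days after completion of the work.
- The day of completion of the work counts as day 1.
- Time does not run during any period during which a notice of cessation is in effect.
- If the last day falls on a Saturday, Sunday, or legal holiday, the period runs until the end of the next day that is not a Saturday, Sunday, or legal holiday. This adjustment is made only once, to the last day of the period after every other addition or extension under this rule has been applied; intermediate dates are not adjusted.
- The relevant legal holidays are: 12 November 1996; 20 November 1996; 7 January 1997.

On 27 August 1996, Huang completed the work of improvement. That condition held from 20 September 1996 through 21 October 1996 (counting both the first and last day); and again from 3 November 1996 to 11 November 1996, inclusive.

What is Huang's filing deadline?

January 20, 1997

Counting 27 August 1996 as day 1, day 105 is December 9, 1996.
From September 20, 1996 through October 21, 1996 inclusive is 32 days; tolling adds 32 days: December 9, 1996 + 32 days = January 10, 1997.
From November 3, 1996 through November 11, 1996 inclusive is 9 days; tolling adds 9 days: January 10, 1997 + 9 days = January 19, 1997.
January 19, 1997 is Sunday. The next qualifying day is January 20, 1997.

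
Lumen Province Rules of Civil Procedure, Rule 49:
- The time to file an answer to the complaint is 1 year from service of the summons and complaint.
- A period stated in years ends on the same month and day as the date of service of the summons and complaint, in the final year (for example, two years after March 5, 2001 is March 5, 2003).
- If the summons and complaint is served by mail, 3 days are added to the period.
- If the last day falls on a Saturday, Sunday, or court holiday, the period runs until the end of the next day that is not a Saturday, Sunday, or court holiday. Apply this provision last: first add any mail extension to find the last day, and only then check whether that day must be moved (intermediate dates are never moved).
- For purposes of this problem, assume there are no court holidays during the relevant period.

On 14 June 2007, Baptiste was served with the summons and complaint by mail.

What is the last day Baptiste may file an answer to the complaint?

1 year after 14 June 2007 is June 14, 2008.
Service was by mail, adding 3 days: June 14, 2008 + 3 days = June 17, 2008.
June 17, 2008 is a Tuesday and not a court holiday, so no extension applies.

June 17, 2008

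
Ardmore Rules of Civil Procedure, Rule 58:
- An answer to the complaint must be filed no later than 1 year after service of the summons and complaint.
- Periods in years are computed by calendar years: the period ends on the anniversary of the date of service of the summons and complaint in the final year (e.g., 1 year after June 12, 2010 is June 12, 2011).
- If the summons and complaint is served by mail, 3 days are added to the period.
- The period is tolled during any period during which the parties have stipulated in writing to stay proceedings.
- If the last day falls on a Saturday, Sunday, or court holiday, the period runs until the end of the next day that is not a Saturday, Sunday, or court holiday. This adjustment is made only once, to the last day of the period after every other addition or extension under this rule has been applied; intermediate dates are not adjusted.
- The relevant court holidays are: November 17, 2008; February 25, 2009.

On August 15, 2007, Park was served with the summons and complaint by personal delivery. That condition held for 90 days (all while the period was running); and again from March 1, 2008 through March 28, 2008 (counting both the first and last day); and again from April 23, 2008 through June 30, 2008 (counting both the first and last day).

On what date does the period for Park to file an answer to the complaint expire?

February 18, 2009

1 year after August 15, 2007 is August 15, 2008.
Service was not by mail, so no mail extension applies.
Tolling adds 90 days: August 15, 2008 + 90 days = November 13, 2008.
From March 1, 2008 through March 28, 2008 inclusive is 28 days; tolling adds 28 days: November 13, 2008 + 28 days = December 11, 2008.
From April 23, 2008 through June 30, 2008 inclusive is 69 days; tolling adds 69 days: December 11, 2008 + 69 days = February 18, 2009.
February 18, 2009 is a Wednesday and not a court holiday, so no extension applies.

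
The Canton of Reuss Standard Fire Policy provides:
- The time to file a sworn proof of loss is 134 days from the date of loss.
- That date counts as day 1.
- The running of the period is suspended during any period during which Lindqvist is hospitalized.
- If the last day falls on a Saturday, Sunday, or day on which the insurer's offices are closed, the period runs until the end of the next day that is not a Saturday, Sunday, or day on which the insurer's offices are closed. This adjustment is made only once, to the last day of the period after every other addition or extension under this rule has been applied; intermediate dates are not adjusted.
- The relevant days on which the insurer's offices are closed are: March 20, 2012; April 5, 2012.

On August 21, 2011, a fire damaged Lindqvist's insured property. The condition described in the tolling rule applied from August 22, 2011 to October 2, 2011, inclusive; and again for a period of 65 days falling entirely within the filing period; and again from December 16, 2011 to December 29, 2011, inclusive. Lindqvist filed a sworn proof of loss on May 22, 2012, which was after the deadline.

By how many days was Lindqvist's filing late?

21 days

Counting August 21, 2011 as day 1, day 134 is January 1, 2012.
From August 22, 2011 through October 2, 2011 inclusive is 42 days; tolling adds 42 days: January 1, 2012 + 42 days = February 12, 2012.
Tolling adds 65 days: February 12, 2012 + 65 days = April 17, 2012.
From December 16, 2011 through December 29, 2011 inclusive is 14 days; tolling adds 14 days: April 17, 2012 + 14 days = May 1, 2012.
May 1, 2012 is a Tuesday and not a day on which the insurer's offices are closed, so no extension applies.
The deadline is May 1, 2012; from May 1, 2012 to May 22, 2012 is 21 days.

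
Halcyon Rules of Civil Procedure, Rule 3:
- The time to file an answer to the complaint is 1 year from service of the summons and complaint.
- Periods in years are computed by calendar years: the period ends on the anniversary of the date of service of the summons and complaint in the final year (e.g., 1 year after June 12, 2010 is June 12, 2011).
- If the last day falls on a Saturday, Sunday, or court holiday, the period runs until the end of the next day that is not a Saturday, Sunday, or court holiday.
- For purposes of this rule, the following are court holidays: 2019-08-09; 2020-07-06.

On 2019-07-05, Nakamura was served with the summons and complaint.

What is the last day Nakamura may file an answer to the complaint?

1 year after 2019-07-05 is July 5, 2020.
July 5, 2020 is Sunday; July 6, 2020 is a listed holiday. The next qualifying day is July 7, 2020.

July 7, 2020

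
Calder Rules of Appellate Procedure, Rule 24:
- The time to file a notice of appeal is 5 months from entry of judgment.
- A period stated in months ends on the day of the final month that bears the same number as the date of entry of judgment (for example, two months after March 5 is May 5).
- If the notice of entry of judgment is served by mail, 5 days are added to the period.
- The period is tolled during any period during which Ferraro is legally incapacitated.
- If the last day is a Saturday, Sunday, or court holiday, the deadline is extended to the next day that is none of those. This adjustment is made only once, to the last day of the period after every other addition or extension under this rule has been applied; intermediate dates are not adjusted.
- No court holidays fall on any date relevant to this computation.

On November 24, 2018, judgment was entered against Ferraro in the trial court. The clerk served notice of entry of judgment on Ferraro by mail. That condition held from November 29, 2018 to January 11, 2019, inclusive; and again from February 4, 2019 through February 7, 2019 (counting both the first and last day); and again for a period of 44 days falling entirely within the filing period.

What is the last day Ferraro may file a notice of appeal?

July 30, 2019

5 months after November 24, 2018 is April 24, 2019.
Service was by mail, adding 5 days: April 24, 2019 + 5 days = April 29, 2019.
From November 29, 2018 through January 11, 2019 inclusive is 44 days; tolling adds 44 days: April 29, 2019 + 44 days = June 12, 2019.
From February 4, 2019 through February 7, 2019 inclusive is 4 days; tolling adds 4 days: June 12, 2019 + 4 days = June 16, 2019.
Tolling adds 44 days: June 16, 2019 + 44 days = July 30, 2019.
July 30, 2019 is a Tuesday and not a court holiday, so no extension applies.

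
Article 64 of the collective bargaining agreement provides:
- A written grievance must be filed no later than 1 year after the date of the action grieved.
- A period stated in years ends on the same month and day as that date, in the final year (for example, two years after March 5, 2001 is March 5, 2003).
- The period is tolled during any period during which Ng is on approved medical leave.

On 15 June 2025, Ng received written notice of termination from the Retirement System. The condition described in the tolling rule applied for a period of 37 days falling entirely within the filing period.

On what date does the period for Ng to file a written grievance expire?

1 year after 15 June 2025 is June 15, 2026.
Tolling adds 37 days: June 15, 2026 + 37 days = July 22, 2026.

July 22, 2026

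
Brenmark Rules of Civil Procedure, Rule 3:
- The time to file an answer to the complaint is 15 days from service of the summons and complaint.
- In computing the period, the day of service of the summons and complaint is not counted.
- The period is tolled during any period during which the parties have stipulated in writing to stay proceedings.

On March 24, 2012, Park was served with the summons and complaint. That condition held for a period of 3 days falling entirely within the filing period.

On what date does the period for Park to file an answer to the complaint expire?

15 days after March 24, 2012 is April 8, 2012.
Tolling adds 3 days: April 8, 2012 + 3 days = April 11, 2012.

April 11, 2012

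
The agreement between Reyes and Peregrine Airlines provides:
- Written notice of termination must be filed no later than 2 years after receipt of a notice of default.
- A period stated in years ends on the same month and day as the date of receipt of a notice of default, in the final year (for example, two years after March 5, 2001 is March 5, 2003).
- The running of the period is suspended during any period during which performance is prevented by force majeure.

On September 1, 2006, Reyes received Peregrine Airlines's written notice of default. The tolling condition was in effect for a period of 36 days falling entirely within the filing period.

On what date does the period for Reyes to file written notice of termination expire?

October 7, 2008

2 years after September 1, 2006 is September 1, 2008.
Tolling adds 36 days: September 1, 2008 + 36 days = October 7, 2008.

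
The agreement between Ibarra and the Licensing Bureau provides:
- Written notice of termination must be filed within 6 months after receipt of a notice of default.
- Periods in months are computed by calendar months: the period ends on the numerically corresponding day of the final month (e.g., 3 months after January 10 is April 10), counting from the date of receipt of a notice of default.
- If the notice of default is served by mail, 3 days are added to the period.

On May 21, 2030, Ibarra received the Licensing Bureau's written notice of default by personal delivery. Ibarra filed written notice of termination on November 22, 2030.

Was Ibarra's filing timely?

No

6 months after May 21, 2030 is November 21, 2030.
Service was not by mail, so no mail extension applies.
The deadline is November 21, 2030; the filing on November 22, 2030 is after that date.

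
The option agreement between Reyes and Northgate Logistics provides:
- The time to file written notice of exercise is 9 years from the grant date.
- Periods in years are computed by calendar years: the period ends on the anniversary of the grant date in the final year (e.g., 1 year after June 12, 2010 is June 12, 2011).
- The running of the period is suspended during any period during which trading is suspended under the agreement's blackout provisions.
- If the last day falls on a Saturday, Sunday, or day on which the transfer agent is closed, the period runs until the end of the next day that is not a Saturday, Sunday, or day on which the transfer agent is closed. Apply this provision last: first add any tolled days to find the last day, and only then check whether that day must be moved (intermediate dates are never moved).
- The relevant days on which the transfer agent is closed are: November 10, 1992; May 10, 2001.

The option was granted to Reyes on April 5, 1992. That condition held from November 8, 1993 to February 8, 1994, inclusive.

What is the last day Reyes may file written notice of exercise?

9 years after April 5, 1992 is April 5, 2001.
From November 8, 1993 through February 8, 1994 inclusive is 93 days; tolling adds 93 days: April 5, 2001 + 93 days = July 7, 2001.
July 7, 2001 is Saturday; July 8, 2001 is Sunday. The next qualifying day is July 9, 2001.

July 9, 2001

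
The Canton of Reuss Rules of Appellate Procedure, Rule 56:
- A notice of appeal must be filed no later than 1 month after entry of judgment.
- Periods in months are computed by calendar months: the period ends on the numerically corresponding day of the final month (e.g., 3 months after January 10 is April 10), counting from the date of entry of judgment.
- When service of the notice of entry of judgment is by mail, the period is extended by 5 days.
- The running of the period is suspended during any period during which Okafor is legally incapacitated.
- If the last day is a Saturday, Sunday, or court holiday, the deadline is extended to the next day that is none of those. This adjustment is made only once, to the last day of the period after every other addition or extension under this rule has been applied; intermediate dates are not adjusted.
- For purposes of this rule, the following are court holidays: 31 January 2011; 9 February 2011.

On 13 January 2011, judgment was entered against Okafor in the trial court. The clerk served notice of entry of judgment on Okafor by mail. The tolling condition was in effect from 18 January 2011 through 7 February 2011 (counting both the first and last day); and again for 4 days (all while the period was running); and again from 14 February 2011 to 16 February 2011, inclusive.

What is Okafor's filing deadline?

1 month after 13 January 2011 is February 13, 2011.
Service was by mail, adding 5 days: February 13, 2011 + 5 days = February 18, 2011.
From January 18, 2011 through February 7, 2011 inclusive is 21 days; tolling adds 21 days: February 18, 2011 + 21 days = March 11, 2011.
Tolling adds 4 days: March 11, 2011 + 4 days = March 15, 2011.
From February 14, 2011 through February 16, 2011 inclusive is 3 days; tolling adds 3 days: March 15, 2011 + 3 days = March 18, 2011.
March 18, 2011 is a Friday and not a court holiday, so no extension applies.

March 18, 2011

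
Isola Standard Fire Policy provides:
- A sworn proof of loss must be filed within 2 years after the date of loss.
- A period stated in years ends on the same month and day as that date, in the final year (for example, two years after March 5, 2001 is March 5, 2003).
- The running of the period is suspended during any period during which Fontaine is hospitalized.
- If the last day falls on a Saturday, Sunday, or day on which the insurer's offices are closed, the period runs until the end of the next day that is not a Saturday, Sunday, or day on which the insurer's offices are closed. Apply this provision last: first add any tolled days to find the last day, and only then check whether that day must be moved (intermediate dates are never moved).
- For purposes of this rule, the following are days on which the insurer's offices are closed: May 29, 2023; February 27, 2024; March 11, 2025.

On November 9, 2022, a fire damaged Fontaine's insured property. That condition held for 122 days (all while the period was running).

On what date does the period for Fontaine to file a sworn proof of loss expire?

2 years after November 9, 2022 is November 9, 2024.
Tolling adds 122 days: November 9, 2024 + 122 days = March 11, 2025.
March 11, 2025 is a listed holiday. The next qualifying day is March 12, 2025.

March 12, 2025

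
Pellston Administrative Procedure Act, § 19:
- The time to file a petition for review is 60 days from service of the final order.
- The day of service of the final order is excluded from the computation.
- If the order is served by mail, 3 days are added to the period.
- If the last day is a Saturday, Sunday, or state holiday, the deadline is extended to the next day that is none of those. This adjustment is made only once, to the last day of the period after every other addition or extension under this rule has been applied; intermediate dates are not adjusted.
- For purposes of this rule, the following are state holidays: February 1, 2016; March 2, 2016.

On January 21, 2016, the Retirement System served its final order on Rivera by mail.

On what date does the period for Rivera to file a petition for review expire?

60 days after January 21, 2016 is March 21, 2016.
Service was by mail, adding 3 days: March 21, 2016 + 3 days = March 24, 2016.
March 24, 2016 is a Thursday and not a state holiday, so no extension applies.

March 24, 2016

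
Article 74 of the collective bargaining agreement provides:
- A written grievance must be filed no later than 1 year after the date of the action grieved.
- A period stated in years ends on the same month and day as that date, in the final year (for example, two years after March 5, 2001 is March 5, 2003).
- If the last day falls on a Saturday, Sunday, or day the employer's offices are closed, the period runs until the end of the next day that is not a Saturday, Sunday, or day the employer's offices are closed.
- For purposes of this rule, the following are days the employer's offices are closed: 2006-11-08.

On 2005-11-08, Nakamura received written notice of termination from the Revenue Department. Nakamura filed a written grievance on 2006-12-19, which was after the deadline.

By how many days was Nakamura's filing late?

40 days

1 year after 2005-11-08 is November 8, 2006.
November 8, 2006 is a listed holiday. The next qualifying day is November 9, 2006.
The deadline is November 9, 2006; from November 9, 2006 to December 19, 2006 is 40 days.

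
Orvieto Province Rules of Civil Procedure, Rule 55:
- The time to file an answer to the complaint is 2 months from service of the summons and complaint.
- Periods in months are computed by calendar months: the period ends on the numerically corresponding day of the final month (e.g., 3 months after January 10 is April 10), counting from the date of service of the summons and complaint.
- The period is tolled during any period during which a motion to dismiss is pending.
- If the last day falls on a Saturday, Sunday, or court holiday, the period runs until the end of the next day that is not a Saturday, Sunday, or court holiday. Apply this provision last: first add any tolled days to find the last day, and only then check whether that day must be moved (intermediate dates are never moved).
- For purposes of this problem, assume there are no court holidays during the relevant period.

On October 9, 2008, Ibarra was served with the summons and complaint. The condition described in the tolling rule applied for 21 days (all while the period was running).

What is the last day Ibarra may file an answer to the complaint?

2 months after October 9, 2008 is December 9, 2008.
Tolling adds 21 days: December 9, 2008 + 21 days = December 30, 2008.
December 30, 2008 is a Tuesday and not a court holiday, so no extension applies.

December 30, 2008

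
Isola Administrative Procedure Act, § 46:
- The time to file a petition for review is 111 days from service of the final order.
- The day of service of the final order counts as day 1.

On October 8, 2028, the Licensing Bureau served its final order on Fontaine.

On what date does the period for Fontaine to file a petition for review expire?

January 26, 2029

Counting October 8, 2028 as day 1, day 111 is January 26, 2029.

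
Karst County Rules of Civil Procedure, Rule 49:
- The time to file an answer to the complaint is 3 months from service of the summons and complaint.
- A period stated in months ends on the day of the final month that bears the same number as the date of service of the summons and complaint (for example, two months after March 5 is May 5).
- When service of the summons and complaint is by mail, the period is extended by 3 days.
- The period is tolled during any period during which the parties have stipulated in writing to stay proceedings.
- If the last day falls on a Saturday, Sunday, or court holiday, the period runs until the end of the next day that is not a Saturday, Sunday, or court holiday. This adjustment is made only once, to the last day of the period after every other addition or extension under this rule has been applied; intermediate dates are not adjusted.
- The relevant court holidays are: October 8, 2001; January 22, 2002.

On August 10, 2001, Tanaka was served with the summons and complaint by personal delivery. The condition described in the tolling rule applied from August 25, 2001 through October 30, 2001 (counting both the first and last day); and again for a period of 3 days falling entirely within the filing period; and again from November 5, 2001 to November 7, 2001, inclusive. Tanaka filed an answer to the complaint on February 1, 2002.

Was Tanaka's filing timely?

3 months after August 10, 2001 is November 10, 2001.
Service was not by mail, so no mail extension applies.
From August 25, 2001 through October 30, 2001 inclusive is 67 days; tolling adds 67 days: November 10, 2001 + 67 days = January 16, 2002.
Tolling adds 3 days: January 16, 2002 + 3 days = January 19, 2002.
From November 5, 2001 through November 7, 2001 inclusive is 3 days; tolling adds 3 days: January 19, 2002 + 3 days = January 22, 2002.
January 22, 2002 is a listed holiday. The next qualifying day is January 23, 2002.
The deadline is January 23, 2002; the filing on February 1, 2002 is after that date.

No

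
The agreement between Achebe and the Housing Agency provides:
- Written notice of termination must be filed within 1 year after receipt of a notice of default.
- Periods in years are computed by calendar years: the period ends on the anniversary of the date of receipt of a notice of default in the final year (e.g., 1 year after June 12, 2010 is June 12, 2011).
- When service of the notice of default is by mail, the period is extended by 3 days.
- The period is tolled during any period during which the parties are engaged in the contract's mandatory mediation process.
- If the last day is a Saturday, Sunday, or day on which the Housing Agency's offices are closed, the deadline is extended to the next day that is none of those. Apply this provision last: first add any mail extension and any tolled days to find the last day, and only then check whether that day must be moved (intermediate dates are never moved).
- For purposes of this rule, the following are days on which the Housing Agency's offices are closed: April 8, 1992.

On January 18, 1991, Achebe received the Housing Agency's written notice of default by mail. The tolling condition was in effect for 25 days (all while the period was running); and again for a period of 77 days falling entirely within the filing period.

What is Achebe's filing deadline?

1 year after January 18, 1991 is January 18, 1992.
Service was by mail, adding 3 days: January 18, 1992 + 3 days = January 21, 1992.
Tolling adds 25 days: January 21, 1992 + 25 days = February 15, 1992.
Tolling adds 77 days: February 15, 1992 + 77 days = May 2, 1992.
May 2, 1992 is Saturday; May 3, 1992 is Sunday. The next qualifying day is May 4, 1992.

May 4, 1992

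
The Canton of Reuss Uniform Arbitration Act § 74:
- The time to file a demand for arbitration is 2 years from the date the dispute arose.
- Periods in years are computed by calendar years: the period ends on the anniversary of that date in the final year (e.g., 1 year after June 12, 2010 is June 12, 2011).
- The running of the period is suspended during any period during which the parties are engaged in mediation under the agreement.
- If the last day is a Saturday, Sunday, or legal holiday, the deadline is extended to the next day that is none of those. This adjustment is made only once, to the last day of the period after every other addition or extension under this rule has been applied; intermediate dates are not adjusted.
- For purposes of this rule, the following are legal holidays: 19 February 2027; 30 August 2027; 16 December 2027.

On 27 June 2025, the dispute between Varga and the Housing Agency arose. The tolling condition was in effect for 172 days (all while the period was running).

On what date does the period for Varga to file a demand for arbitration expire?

December 17, 2027

2 years after 27 June 2025 is June 27, 2027.
Tolling adds 172 days: June 27, 2027 + 172 days = December 16, 2027.
December 16, 2027 is a listed holiday. The next qualifying day is December 17, 2027.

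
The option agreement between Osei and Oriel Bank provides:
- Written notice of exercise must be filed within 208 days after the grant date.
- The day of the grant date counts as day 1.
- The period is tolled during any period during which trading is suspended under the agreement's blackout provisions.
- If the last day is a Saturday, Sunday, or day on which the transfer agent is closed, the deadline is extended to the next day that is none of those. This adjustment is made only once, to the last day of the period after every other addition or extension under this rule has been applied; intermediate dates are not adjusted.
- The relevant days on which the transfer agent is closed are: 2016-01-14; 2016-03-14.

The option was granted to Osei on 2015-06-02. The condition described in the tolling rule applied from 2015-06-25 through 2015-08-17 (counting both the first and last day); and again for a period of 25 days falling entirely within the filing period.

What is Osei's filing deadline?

March 15, 2016

Counting 2015-06-02 as day 1, day 208 is December 26, 2015.
From June 25, 2015 through August 17, 2015 inclusive is 54 days; tolling adds 54 days: December 26, 2015 + 54 days = February 18, 2016.
Tolling adds 25 days: February 18, 2016 + 25 days = March 14, 2016.
March 14, 2016 is a listed holiday. The next qualifying day is March 15, 2016.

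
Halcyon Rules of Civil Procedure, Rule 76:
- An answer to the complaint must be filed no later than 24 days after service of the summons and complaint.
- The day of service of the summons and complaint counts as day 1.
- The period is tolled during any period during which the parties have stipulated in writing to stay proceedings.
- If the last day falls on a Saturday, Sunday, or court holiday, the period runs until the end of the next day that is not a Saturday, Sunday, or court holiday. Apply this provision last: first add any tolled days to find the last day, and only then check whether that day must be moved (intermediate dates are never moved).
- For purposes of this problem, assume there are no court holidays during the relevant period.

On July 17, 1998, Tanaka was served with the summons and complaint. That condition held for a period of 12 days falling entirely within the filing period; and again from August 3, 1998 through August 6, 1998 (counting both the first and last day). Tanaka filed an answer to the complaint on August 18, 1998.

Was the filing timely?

Yes

Counting July 17, 1998 as day 1, day 24 is August 9, 1998.
Tolling adds 12 days: August 9, 1998 + 12 days = August 21, 1998.
From August 3, 1998 through August 6, 1998 inclusive is 4 days; tolling adds 4 days: August 21, 1998 + 4 days = August 25, 1998.
August 25, 1998 is a Tuesday and not a court holiday, so no extension applies.
The deadline is August 25, 1998; the filing on August 18, 1998 is on or before that date.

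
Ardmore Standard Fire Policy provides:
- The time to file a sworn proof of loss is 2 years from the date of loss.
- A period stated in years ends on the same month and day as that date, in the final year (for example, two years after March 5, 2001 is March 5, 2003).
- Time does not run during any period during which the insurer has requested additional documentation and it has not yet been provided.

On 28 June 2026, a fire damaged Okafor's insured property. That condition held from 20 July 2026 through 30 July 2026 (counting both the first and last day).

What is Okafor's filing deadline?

2 years after 28 June 2026 is June 28, 2028.
From July 20, 2026 through July 30, 2026 inclusive is 11 days; tolling adds 11 days: June 28, 2028 + 11 days = July 9, 2028.

July 9, 2028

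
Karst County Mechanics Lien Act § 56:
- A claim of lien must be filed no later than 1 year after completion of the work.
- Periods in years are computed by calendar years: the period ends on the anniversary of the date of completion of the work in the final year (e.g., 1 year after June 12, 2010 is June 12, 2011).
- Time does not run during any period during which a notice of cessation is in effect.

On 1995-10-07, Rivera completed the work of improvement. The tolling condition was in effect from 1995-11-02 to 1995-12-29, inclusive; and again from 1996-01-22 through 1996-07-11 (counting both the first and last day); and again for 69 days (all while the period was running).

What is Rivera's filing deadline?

1 year after 1995-10-07 is October 7, 1996.
From November 2, 1995 through December 29, 1995 inclusive is 58 days; tolling adds 58 days: October 7, 1996 + 58 days = December 4, 1996.
From January 22, 1996 through July 11, 1996 inclusive is 172 days; tolling adds 172 days: December 4, 1996 + 172 days = May 25, 1997.
Tolling adds 69 days: May 25, 1997 + 69 days = August 2, 1997.

August 2, 1997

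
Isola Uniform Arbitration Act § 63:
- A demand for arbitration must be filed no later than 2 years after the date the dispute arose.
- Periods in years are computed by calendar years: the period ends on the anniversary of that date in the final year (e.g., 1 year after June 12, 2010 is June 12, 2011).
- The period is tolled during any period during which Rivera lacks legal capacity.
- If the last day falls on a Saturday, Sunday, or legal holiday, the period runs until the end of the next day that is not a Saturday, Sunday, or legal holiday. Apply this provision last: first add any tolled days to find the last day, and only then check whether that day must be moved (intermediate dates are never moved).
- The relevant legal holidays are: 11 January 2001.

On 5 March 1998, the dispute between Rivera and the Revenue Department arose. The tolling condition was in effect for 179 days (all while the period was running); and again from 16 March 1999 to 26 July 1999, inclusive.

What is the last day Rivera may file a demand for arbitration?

2 years after 5 March 1998 is March 5, 2000.
Tolling adds 179 days: March 5, 2000 + 179 days = August 31, 2000.
From March 16, 1999 through July 26, 1999 inclusive is 133 days; tolling adds 133 days: August 31, 2000 + 133 days = January 11, 2001.
January 11, 2001 is a listed holiday. The next qualifying day is January 12, 2001.

January 12, 2001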